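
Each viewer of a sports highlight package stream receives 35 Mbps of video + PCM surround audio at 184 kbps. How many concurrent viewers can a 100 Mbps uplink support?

Audio: 184 kbps = 0.184 Mbps.
Per-viewer media rate: 35.184 Mbps.
100 Mbps = 100.0 Mbps; 100.0 / 35.184 = 2.84 → 2 viewers.

2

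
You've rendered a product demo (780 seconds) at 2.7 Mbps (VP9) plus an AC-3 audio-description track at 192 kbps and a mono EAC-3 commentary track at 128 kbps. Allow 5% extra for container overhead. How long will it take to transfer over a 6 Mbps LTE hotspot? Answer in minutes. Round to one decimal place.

6.9 minutes

Audio total: 192 + 128 = 320 kbps = 0.320 Mbps.
Total bitrate: 3.020 Mbps.
File: 3.020 Mbps × 780 s = 2355.6 Mb.
With 5% container overhead: ×1.05. → 2473.4 Mb.
At 6 Mbps: 2473.4 / 6 = 412.2 s ≈ 6.87 minutes.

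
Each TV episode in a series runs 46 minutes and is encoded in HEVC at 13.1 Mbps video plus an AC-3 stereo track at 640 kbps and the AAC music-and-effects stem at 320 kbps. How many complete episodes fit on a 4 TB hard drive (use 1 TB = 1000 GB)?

824

46 min = 2760 s
Audio total: 640 + 320 = 960 kbps = 0.960 Mbps.
Total bitrate: 14.060 Mbps.
Per item: 14.060 Mbps × 2760 s = 38,806 Mb = 4,851 MB.
Capacity: 4 TB = 32,000,000 Mb; 824.62 items → 824 complete.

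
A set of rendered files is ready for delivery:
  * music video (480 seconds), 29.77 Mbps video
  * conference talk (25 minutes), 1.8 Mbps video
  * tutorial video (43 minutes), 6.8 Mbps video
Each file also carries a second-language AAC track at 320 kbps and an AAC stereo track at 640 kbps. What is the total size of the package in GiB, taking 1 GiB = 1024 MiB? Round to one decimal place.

Audio total: 320 + 640 = 960 kbps = 0.960 Mbps.
music video: 30.730 Mbps × 480 s = 14750.4 Mb
conference talk: 2.760 Mbps × 1500 s = 4140.0 Mb
tutorial video: 7.760 Mbps × 2580 s = 20020.8 Mb
Total: 38911.2 Mb = 4863.9 MB.
= 4.530 GiB.

4.5 GiB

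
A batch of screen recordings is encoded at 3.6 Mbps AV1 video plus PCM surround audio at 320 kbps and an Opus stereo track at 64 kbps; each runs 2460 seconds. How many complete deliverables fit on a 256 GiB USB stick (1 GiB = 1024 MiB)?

224

Audio total: 320 + 64 = 384 kbps = 0.384 Mbps.
Total bitrate: 3.984 Mbps.
Per item: 3.984 Mbps × 2460 s = 9,801 Mb = 1,225 MB.
Capacity: 256 GiB = 2,199,023 Mb; 224.38 items → 224 complete.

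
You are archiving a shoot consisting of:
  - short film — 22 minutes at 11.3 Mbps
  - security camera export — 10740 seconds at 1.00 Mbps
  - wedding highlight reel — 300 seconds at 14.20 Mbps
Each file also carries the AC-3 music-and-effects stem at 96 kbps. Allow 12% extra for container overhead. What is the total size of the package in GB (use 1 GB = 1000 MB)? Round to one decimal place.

4.4 GB

Audio: 96 kbps = 0.096 Mbps.
short film: 11.396 Mbps × 1320 s × 1.12 = 16847.8 Mb
security camera export: 1.096 Mbps × 10740 s × 1.12 = 13183.6 Mb
wedding highlight reel: 14.296 Mbps × 300 s × 1.12 = 4803.5 Mb
Total: 34834.9 Mb = 4354.4 MB.
= 4.354 GB.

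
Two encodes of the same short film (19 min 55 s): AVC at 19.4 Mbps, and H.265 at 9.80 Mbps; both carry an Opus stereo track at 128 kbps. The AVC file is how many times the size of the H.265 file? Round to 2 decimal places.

1.97

19 min 55 s = 1195 s
Audio: 128 kbps = 0.128 Mbps.
AVC: 19.528 Mbps × 1195 s = 23336.0 Mb = 2.917 GB.
H.265: 9.928 Mbps × 1195 s = 11864.0 Mb = 1.483 GB.
Ratio: 2.917 / 1.483 = 1.967.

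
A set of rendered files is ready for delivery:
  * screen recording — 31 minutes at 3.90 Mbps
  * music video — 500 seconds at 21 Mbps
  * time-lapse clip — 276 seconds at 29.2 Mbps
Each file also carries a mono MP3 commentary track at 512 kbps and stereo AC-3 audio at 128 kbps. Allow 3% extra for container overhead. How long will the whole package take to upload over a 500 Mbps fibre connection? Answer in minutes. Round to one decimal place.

Audio total: 512 + 128 = 640 kbps = 0.640 Mbps.
screen recording: 4.540 Mbps × 1860 s × 1.03 = 8697.7 Mb
music video: 21.640 Mbps × 500 s × 1.03 = 11144.6 Mb
time-lapse clip: 29.840 Mbps × 276 s × 1.03 = 8482.9 Mb
Total: 28325.2 Mb = 3540.7 MB.
At 500 Mbps: 28325.2 / 500 = 57 s ≈ 0.944 minutes.

0.9 minutes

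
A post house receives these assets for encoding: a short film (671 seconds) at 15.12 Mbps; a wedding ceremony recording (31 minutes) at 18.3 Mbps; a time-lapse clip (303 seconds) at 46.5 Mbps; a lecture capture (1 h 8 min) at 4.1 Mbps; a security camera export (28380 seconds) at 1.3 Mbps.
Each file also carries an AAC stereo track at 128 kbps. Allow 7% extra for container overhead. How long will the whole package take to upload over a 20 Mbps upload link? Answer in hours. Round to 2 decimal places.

Audio: 128 kbps = 0.128 Mbps.
short film: 15.248 Mbps × 671 s × 1.07 = 10947.6 Mb
wedding ceremony recording: 18.428 Mbps × 1860 s × 1.07 = 36675.4 Mb
time-lapse clip: 46.628 Mbps × 303 s × 1.07 = 15117.3 Mb
lecture capture: 4.228 Mbps × 4080 s × 1.07 = 18457.8 Mb
security camera export: 1.428 Mbps × 28380 s × 1.07 = 43363.5 Mb
Total: 124561.5 Mb = 15570.2 MB.
At 20 Mbps: 124561.5 / 20 = 6228 s ≈ 1.73 hours.

1.73 hours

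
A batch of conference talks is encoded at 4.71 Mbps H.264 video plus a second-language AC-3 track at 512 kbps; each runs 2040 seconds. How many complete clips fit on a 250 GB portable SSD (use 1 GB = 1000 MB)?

Audio: 512 kbps = 0.512 Mbps.
Total bitrate: 5.222 Mbps.
Per item: 5.222 Mbps × 2040 s = 10,653 Mb = 1,332 MB.
Capacity: 250 GB = 2,000,000 Mb; 187.74 items → 187 complete.

187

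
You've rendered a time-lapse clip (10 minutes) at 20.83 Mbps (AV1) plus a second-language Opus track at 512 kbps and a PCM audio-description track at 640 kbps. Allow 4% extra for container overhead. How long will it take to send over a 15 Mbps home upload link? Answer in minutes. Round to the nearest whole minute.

10 min = 600 s
Audio total: 512 + 640 = 1152 kbps = 1.152 Mbps.
Total bitrate: 21.982 Mbps.
File: 21.982 Mbps × 600 s = 13189.2 Mb.
With 4% container overhead: ×1.04. → 13716.8 Mb.
At 15 Mbps: 13716.8 / 15 = 914.5 s ≈ 15.2 minutes.

15 minutes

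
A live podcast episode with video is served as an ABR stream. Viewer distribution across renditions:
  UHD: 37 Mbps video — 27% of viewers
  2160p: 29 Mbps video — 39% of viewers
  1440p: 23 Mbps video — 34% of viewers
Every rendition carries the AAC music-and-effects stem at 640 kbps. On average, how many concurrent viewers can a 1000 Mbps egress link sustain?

Audio: 640 kbps = 0.640 Mbps.
Average per-viewer bitrate: 0.27×37.640 + 0.39×29.640 + 0.34×23.640 = 29.760 Mbps.
1000 Mbps = 1,000 Mbps; 1,000 / 29.760 = 33.60 → 33.

33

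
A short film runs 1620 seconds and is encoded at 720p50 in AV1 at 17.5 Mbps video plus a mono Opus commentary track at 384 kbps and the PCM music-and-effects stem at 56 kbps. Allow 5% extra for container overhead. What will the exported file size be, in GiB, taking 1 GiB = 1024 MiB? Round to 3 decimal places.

Audio total: 384 + 56 = 440 kbps = 0.440 Mbps.
Total bitrate: 17.5 + 0.440 = 17.940 Mbps.
Stream data: 17.940 Mbps × 1620 s = 29062.8 Mb.
With 5% container overhead: ×1.05.
30,516 Mb = 3,814,492,500 bytes ÷ 1,073,741,824 = 3.553 GiB.

3.553 GiB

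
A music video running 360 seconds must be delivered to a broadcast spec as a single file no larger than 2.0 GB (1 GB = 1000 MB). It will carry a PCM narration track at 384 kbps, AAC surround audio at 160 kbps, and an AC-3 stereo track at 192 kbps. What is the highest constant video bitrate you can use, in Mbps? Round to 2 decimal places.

Budget: 2.0 GB = 16000.0 Mb.
Total bitrate budget: 16000.0 Mb / 360 s = 44.444 Mbps.
Audio total: 384 + 160 + 192 = 736 kbps = 0.736 Mbps.
Video: 44.444 − 0.736 = 43.708 Mbps.

43.71 Mbps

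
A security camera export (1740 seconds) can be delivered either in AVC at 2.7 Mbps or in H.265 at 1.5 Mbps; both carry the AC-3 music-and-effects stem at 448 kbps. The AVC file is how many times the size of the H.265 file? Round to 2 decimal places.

1.62

Audio: 448 kbps = 0.448 Mbps.
AVC: 3.148 Mbps × 1740 s = 5477.5 Mb = 0.638 GiB.
H.265: 1.948 Mbps × 1740 s = 3389.5 Mb = 0.395 GiB.
Ratio: 0.638 / 0.395 = 1.616.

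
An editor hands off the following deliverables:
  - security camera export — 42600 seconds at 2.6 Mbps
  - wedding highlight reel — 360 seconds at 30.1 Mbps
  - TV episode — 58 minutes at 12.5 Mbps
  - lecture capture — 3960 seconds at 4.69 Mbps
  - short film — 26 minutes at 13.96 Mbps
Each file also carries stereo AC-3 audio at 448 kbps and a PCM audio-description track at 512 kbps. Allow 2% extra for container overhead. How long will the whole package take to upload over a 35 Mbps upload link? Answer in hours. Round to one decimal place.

Audio total: 448 + 512 = 960 kbps = 0.960 Mbps.
security camera export: 3.560 Mbps × 42600 s × 1.02 = 154689.1 Mb
wedding highlight reel: 31.060 Mbps × 360 s × 1.02 = 11405.2 Mb
TV episode: 13.460 Mbps × 3480 s × 1.02 = 47777.6 Mb
lecture capture: 5.650 Mbps × 3960 s × 1.02 = 22821.5 Mb
short film: 14.920 Mbps × 1560 s × 1.02 = 23740.7 Mb
Total: 260434.2 Mb = 32554.3 MB.
At 35 Mbps: 260434.2 / 35 = 7441 s ≈ 2.07 hours.

2.1 hours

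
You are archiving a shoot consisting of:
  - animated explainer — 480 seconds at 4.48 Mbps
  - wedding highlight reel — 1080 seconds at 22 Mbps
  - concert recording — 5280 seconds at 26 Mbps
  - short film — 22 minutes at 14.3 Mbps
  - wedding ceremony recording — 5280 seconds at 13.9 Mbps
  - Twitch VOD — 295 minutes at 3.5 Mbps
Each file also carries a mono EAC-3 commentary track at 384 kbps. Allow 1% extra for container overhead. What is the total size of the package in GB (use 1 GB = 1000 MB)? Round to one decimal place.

Audio: 384 kbps = 0.384 Mbps.
animated explainer: 4.864 Mbps × 480 s × 1.01 = 2358.1 Mb
wedding highlight reel: 22.384 Mbps × 1080 s × 1.01 = 24416.5 Mb
concert recording: 26.384 Mbps × 5280 s × 1.01 = 140700.6 Mb
short film: 14.684 Mbps × 1320 s × 1.01 = 19576.7 Mb
wedding ceremony recording: 14.284 Mbps × 5280 s × 1.01 = 76173.7 Mb
Twitch VOD: 3.884 Mbps × 17700 s × 1.01 = 69434.3 Mb
Total: 332659.8 Mb = 41582.5 MB.
= 41.58 GB.

41.6 GB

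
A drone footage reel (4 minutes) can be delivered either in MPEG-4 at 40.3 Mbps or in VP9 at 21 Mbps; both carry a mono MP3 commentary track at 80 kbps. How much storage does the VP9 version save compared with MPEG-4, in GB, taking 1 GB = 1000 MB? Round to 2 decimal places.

0.58 GB

4 min = 240 s
Audio: 80 kbps = 0.080 Mbps.
MPEG-4: 40.380 Mbps × 240 s = 9691.2 Mb = 1.211 GB.
VP9: 21.080 Mbps × 240 s = 5059.2 Mb = 0.632 GB.
Saving: 1.211 − 0.632 = 0.579 GB.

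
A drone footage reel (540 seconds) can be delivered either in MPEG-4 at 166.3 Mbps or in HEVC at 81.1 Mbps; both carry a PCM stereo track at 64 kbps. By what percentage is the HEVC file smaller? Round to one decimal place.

51.2%

Audio: 64 kbps = 0.064 Mbps.
MPEG-4: 166.364 Mbps × 540 s = 89836.6 Mb = 10.458 GiB.
HEVC: 81.164 Mbps × 540 s = 43828.6 Mb = 5.102 GiB.
Reduction: (1 − 5.102/10.458) × 100 = 51.21%.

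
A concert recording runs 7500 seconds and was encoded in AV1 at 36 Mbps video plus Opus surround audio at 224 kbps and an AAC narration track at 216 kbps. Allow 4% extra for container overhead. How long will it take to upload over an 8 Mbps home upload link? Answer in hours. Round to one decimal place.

Audio total: 224 + 216 = 440 kbps = 0.440 Mbps.
Total bitrate: 36.440 Mbps.
File: 36.440 Mbps × 7500 s = 273300.0 Mb.
With 4% container overhead: ×1.04. → 284232.0 Mb.
At 8 Mbps: 284232.0 / 8 = 35529.0 s ≈ 9.87 hours.

9.9 hours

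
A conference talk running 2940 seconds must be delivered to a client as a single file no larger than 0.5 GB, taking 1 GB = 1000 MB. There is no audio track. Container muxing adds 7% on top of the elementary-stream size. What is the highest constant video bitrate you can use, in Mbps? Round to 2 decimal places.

Budget: 0.5 GB = 4000.0 Mb.
Stream payload after overhead: 4000.0 / 1.07 = 3738.3 Mb.
Total bitrate budget: 3738.3 Mb / 2940 s = 1.272 Mbps.

1.27 Mbps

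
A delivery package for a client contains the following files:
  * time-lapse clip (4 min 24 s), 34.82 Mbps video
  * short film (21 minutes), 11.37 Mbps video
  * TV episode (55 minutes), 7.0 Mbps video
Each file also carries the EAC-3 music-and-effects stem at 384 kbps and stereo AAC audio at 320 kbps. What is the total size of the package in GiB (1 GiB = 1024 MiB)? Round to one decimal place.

5.8 GiB

Audio total: 384 + 320 = 704 kbps = 0.704 Mbps.
time-lapse clip: 35.524 Mbps × 264 s = 9378.3 Mb
short film: 12.074 Mbps × 1260 s = 15213.2 Mb
TV episode: 7.704 Mbps × 3300 s = 25423.2 Mb
Total: 50014.8 Mb = 6251.8 MB.
= 5.822 GiB.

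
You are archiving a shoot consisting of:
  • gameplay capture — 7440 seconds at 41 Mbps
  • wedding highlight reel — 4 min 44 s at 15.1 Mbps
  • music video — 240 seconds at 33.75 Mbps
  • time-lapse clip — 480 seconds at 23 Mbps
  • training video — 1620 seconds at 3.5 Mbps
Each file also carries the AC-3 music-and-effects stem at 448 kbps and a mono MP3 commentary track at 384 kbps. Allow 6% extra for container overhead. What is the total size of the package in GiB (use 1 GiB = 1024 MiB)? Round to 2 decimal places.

Audio total: 448 + 384 = 832 kbps = 0.832 Mbps.
gameplay capture: 41.832 Mbps × 7440 s × 1.06 = 329903.9 Mb
wedding highlight reel: 15.932 Mbps × 284 s × 1.06 = 4796.2 Mb
music video: 34.582 Mbps × 240 s × 1.06 = 8797.7 Mb
time-lapse clip: 23.832 Mbps × 480 s × 1.06 = 12125.7 Mb
training video: 4.332 Mbps × 1620 s × 1.06 = 7438.9 Mb
Total: 363062.3 Mb = 45382.8 MB.
= 42.27 GiB.

42.27 GiB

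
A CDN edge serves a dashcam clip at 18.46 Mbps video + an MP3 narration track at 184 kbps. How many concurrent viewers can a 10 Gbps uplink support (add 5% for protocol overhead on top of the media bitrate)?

510

Audio: 184 kbps = 0.184 Mbps.
Per-viewer media rate: 18.644 Mbps.
On the wire with 5% overhead: 19.576 Mbps.
10 Gbps = 10,000 Mbps; 10,000 / 19.576 = 510.82 → 510 viewers.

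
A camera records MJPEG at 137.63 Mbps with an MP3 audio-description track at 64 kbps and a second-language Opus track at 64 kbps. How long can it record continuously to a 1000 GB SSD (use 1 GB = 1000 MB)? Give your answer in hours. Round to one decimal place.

16.1 hours

Audio total: 64 + 64 = 128 kbps = 0.128 Mbps.
Total bitrate: 137.63 + 0.128 = 137.758 Mbps.
Capacity: 1000 GB = 8,000,000 Mb.
Recording time: 8,000,000 / 137.758 = 58,073 s ≈ 16.1 hours.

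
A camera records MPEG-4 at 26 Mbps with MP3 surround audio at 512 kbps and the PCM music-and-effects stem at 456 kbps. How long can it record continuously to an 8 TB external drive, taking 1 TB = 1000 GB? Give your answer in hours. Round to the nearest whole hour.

Audio total: 512 + 456 = 968 kbps = 0.968 Mbps.
Total bitrate: 26 + 0.968 = 26.968 Mbps.
Capacity: 8 TB = 64,000,000 Mb.
Recording time: 64,000,000 / 26.968 = 2,373,183 s ≈ 659 hours.

659 hours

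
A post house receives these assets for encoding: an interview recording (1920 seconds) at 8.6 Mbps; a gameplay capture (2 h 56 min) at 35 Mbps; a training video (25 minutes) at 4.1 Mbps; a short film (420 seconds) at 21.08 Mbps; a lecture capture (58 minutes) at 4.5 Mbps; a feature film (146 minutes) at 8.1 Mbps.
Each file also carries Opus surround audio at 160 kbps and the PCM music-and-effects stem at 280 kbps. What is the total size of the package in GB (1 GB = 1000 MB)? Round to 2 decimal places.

62.43 GB

Audio total: 160 + 280 = 440 kbps = 0.440 Mbps.
interview recording: 9.040 Mbps × 1920 s = 17356.8 Mb
gameplay capture: 35.440 Mbps × 10560 s = 374246.4 Mb
training video: 4.540 Mbps × 1500 s = 6810.0 Mb
short film: 21.520 Mbps × 420 s = 9038.4 Mb
lecture capture: 4.940 Mbps × 3480 s = 17191.2 Mb
feature film: 8.540 Mbps × 8760 s = 74810.4 Mb
Total: 499453.2 Mb = 62431.7 MB.
= 62.43 GB.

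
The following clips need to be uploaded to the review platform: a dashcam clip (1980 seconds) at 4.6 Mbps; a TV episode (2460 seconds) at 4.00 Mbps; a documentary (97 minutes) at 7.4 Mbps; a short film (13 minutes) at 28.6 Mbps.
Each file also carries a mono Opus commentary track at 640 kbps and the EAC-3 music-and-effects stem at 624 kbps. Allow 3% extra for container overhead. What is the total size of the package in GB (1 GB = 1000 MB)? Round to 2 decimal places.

Audio total: 640 + 624 = 1264 kbps = 1.264 Mbps.
dashcam clip: 5.864 Mbps × 1980 s × 1.03 = 11959.0 Mb
TV episode: 5.264 Mbps × 2460 s × 1.03 = 13337.9 Mb
documentary: 8.664 Mbps × 5820 s × 1.03 = 51937.2 Mb
short film: 29.864 Mbps × 780 s × 1.03 = 23992.7 Mb
Total: 101226.9 Mb = 12653.4 MB.
= 12.65 GB.

12.65 GB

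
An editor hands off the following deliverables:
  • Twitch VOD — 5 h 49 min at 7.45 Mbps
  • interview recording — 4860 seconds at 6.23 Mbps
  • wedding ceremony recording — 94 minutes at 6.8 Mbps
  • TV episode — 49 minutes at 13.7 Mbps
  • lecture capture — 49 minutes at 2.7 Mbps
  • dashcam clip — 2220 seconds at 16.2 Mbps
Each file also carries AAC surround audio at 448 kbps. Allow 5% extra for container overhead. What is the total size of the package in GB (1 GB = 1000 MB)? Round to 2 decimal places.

42.86 GB

Audio: 448 kbps = 0.448 Mbps.
Twitch VOD: 7.898 Mbps × 20940 s × 1.05 = 173653.3 Mb
interview recording: 6.678 Mbps × 4860 s × 1.05 = 34077.8 Mb
wedding ceremony recording: 7.248 Mbps × 5640 s × 1.05 = 42922.7 Mb
TV episode: 14.148 Mbps × 2940 s × 1.05 = 43674.9 Mb
lecture capture: 3.148 Mbps × 2940 s × 1.05 = 9717.9 Mb
dashcam clip: 16.648 Mbps × 2220 s × 1.05 = 38806.5 Mb
Total: 342853.1 Mb = 42856.6 MB.
= 42.86 GB.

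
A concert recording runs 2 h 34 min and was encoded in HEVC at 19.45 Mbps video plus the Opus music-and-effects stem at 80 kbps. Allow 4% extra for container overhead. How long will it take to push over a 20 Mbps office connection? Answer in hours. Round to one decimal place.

2 h 34 min = 154 min = 9240 s
Audio: 80 kbps = 0.080 Mbps.
Total bitrate: 19.530 Mbps.
File: 19.530 Mbps × 9240 s = 180457.2 Mb.
With 4% container overhead: ×1.04. → 187675.5 Mb.
At 20 Mbps: 187675.5 / 20 = 9383.8 s ≈ 2.61 hours.

2.6 hours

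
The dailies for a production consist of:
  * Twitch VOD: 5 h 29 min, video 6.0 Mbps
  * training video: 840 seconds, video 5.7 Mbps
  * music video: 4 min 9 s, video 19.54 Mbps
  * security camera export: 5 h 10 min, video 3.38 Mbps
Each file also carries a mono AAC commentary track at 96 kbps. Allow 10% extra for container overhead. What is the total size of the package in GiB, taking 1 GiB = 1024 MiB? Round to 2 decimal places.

24.94 GiB

Audio: 96 kbps = 0.096 Mbps.
Twitch VOD: 6.096 Mbps × 19740 s × 1.10 = 132368.5 Mb
training video: 5.796 Mbps × 840 s × 1.10 = 5355.5 Mb
music video: 19.636 Mbps × 249 s × 1.10 = 5378.3 Mb
security camera export: 3.476 Mbps × 18600 s × 1.10 = 71119.0 Mb
Total: 214221.3 Mb = 26777.7 MB.
= 24.94 GiB.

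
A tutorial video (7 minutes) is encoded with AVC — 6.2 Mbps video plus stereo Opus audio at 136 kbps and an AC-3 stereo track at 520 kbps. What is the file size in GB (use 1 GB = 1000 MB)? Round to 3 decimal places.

0.360 GB

7 min = 420 s
Audio total: 136 + 520 = 656 kbps = 0.656 Mbps.
Total bitrate: 6.2 + 0.656 = 6.856 Mbps.
Stream data: 6.856 Mbps × 420 s = 2879.5 Mb.
2,880 Mb ÷ 8 = 359.9 MB → 0.3599 GB.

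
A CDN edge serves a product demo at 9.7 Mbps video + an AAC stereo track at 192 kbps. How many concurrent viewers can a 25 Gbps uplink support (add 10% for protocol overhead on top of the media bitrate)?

2297

Audio: 192 kbps = 0.192 Mbps.
Per-viewer media rate: 9.892 Mbps.
On the wire with 10% overhead: 10.881 Mbps.
25 Gbps = 25,000 Mbps; 25,000 / 10.881 = 2297.54 → 2297 viewers.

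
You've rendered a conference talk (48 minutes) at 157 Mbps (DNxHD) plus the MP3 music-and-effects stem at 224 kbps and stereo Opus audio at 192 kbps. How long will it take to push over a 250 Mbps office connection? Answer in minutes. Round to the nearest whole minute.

30 minutes

48 min = 2880 s
Audio total: 224 + 192 = 416 kbps = 0.416 Mbps.
Total bitrate: 157.416 Mbps.
File: 157.416 Mbps × 2880 s = 453358.1 Mb.
At 250 Mbps: 453358.1 / 250 = 1813.4 s ≈ 30.2 minutes.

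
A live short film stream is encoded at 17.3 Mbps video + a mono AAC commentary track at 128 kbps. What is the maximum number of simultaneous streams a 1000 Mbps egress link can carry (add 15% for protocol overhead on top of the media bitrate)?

49

Audio: 128 kbps = 0.128 Mbps.
Per-viewer media rate: 17.428 Mbps.
On the wire with 15% overhead: 20.042 Mbps.
1000 Mbps = 1,000 Mbps; 1,000 / 20.042 = 49.89 → 49 viewers.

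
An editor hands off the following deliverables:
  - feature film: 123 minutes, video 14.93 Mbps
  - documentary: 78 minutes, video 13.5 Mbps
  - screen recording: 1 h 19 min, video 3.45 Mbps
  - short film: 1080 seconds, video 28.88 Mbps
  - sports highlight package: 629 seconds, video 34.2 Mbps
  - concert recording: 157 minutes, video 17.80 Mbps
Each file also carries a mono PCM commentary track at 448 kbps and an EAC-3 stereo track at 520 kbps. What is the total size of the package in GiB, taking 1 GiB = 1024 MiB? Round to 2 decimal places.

Audio total: 448 + 520 = 968 kbps = 0.968 Mbps.
feature film: 15.898 Mbps × 7380 s = 117327.2 Mb
documentary: 14.468 Mbps × 4680 s = 67710.2 Mb
screen recording: 4.418 Mbps × 4740 s = 20941.3 Mb
short film: 29.848 Mbps × 1080 s = 32235.8 Mb
sports highlight package: 35.168 Mbps × 629 s = 22120.7 Mb
concert recording: 18.768 Mbps × 9420 s = 176794.6 Mb
Total: 437129.9 Mb = 54641.2 MB.
= 50.89 GiB.

50.89 GiB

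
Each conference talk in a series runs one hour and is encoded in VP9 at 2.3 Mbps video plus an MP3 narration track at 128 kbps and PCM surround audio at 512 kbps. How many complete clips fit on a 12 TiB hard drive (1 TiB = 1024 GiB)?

9972

1 h = 3600 s
Audio total: 128 + 512 = 640 kbps = 0.640 Mbps.
Total bitrate: 2.940 Mbps.
Per item: 2.940 Mbps × 3600 s = 10,584 Mb = 1,323 MB.
Capacity: 12 TiB = 105,553,116 Mb; 9972.89 items → 9972 complete.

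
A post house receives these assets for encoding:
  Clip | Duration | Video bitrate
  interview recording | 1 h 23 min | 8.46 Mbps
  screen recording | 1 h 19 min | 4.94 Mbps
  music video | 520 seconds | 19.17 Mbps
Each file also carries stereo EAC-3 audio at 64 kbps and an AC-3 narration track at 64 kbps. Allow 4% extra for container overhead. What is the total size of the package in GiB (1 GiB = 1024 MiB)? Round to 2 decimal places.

Audio total: 64 + 64 = 128 kbps = 0.128 Mbps.
interview recording: 8.588 Mbps × 4980 s × 1.04 = 44479.0 Mb
screen recording: 5.068 Mbps × 4740 s × 1.04 = 24983.2 Mb
music video: 19.298 Mbps × 520 s × 1.04 = 10436.4 Mb
Total: 79898.5 Mb = 9987.3 MB.
= 9.301 GiB.

9.30 GiB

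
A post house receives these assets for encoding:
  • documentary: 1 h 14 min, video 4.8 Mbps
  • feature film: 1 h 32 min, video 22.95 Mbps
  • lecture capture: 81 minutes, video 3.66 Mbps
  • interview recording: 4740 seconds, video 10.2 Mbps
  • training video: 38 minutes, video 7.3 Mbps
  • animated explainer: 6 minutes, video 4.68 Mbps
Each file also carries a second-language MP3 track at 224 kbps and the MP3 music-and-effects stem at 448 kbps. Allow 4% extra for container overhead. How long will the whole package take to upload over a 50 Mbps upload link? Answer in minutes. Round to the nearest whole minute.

Audio total: 224 + 448 = 672 kbps = 0.672 Mbps.
documentary: 5.472 Mbps × 4440 s × 1.04 = 25267.5 Mb
feature film: 23.622 Mbps × 5520 s × 1.04 = 135609.2 Mb
lecture capture: 4.332 Mbps × 4860 s × 1.04 = 21895.7 Mb
interview recording: 10.872 Mbps × 4740 s × 1.04 = 53594.6 Mb
training video: 7.972 Mbps × 2280 s × 1.04 = 18903.2 Mb
animated explainer: 5.352 Mbps × 360 s × 1.04 = 2003.8 Mb
Total: 257274.0 Mb = 32159.2 MB.
At 50 Mbps: 257274.0 / 50 = 5145 s ≈ 85.8 minutes.

86 minutes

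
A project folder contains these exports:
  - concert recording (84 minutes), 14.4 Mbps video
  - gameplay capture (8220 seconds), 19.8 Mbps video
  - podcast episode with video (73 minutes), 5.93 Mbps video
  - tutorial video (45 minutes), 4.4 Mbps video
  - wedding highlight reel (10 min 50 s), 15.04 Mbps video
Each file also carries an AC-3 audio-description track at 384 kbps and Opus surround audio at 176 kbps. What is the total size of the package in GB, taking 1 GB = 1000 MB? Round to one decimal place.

36.8 GB

Audio total: 384 + 176 = 560 kbps = 0.560 Mbps.
concert recording: 14.960 Mbps × 5040 s = 75398.4 Mb
gameplay capture: 20.360 Mbps × 8220 s = 167359.2 Mb
podcast episode with video: 6.490 Mbps × 4380 s = 28426.2 Mb
tutorial video: 4.960 Mbps × 2700 s = 13392.0 Mb
wedding highlight reel: 15.600 Mbps × 650 s = 10140.0 Mb
Total: 294715.8 Mb = 36839.5 MB.
= 36.84 GB.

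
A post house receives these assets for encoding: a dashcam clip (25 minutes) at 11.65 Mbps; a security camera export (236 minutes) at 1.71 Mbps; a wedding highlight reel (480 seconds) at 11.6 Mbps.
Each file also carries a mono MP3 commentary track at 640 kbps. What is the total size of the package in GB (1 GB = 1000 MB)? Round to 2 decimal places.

Audio: 640 kbps = 0.640 Mbps.
dashcam clip: 12.290 Mbps × 1500 s = 18435.0 Mb
security camera export: 2.350 Mbps × 14160 s = 33276.0 Mb
wedding highlight reel: 12.240 Mbps × 480 s = 5875.2 Mb
Total: 57586.2 Mb = 7198.3 MB.
= 7.198 GB.

7.20 GB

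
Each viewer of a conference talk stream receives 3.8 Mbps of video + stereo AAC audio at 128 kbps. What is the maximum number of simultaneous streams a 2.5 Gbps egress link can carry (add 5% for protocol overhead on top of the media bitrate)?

606

Audio: 128 kbps = 0.128 Mbps.
Per-viewer media rate: 3.928 Mbps.
On the wire with 5% overhead: 4.124 Mbps.
2.5 Gbps = 2,500 Mbps; 2,500 / 4.124 = 606.15 → 606 viewers.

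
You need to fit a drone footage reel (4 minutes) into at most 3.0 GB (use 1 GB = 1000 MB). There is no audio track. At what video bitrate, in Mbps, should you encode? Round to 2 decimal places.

100.00 Mbps

Budget: 3.0 GB = 24000.0 Mb.
4 min = 240 s
Total bitrate budget: 24000.0 Mb / 240 s = 100.000 Mbps.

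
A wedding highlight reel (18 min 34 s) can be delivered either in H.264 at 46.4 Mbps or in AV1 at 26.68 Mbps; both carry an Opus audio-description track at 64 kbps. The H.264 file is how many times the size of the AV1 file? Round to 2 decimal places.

18 min 34 s = 1114 s
Audio: 64 kbps = 0.064 Mbps.
H.264: 46.464 Mbps × 1114 s = 51760.9 Mb = 6.026 GiB.
AV1: 26.744 Mbps × 1114 s = 29792.8 Mb = 3.468 GiB.
Ratio: 6.026 / 3.468 = 1.737.

1.74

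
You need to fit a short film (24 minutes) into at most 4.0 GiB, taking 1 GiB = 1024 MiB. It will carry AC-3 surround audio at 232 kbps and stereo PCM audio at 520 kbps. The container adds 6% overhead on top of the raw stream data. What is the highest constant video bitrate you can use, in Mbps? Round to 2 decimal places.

21.76 Mbps

Budget: 4.0 GiB = 34359.7 Mb.
Stream payload after overhead: 34359.7 / 1.06 = 32414.8 Mb.
24 min = 1440 s
Total bitrate budget: 32414.8 Mb / 1440 s = 22.510 Mbps.
Audio total: 232 + 520 = 752 kbps = 0.752 Mbps.
Video: 22.510 − 0.752 = 21.758 Mbps.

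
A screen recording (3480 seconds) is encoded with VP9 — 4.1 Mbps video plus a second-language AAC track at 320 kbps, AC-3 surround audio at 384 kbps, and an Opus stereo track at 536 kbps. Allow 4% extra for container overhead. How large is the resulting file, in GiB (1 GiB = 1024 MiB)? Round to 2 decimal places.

Audio total: 320 + 384 + 536 = 1240 kbps = 1.240 Mbps.
Total bitrate: 4.1 + 1.240 = 5.340 Mbps.
Stream data: 5.340 Mbps × 3480 s = 18583.2 Mb.
With 4% container overhead: ×1.04.
19,327 Mb = 2,415,816,000 bytes ÷ 1,073,741,824 = 2.250 GiB.

2.25 GiB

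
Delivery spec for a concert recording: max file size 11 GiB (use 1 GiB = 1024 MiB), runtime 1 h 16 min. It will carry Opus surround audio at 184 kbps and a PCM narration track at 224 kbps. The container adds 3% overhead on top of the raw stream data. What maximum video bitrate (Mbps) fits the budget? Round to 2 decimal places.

Budget: 11 GiB = 94489.3 Mb.
Stream payload after overhead: 94489.3 / 1.03 = 91737.2 Mb.
1 h 16 min = 76 min = 4560 s
Total bitrate budget: 91737.2 Mb / 4560 s = 20.118 Mbps.
Audio total: 184 + 224 = 408 kbps = 0.408 Mbps.
Video: 20.118 − 0.408 = 19.710 Mbps.

19.71 Mbps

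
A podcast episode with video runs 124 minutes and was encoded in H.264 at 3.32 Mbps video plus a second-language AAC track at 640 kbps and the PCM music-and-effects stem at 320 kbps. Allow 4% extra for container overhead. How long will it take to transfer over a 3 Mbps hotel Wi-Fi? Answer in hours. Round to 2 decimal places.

124 min = 7440 s
Audio total: 640 + 320 = 960 kbps = 0.960 Mbps.
Total bitrate: 4.280 Mbps.
File: 4.280 Mbps × 7440 s = 31843.2 Mb.
With 4% container overhead: ×1.04. → 33116.9 Mb.
At 3 Mbps: 33116.9 / 3 = 11039.0 s ≈ 3.07 hours.

3.07 hours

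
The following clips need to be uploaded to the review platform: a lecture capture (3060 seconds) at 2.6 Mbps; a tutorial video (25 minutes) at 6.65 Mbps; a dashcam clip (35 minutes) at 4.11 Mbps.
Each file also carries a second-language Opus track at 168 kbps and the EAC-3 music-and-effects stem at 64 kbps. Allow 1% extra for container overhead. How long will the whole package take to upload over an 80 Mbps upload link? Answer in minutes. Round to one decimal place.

5.9 minutes

Audio total: 168 + 64 = 232 kbps = 0.232 Mbps.
lecture capture: 2.832 Mbps × 3060 s × 1.01 = 8752.6 Mb
tutorial video: 6.882 Mbps × 1500 s × 1.01 = 10426.2 Mb
dashcam clip: 4.342 Mbps × 2100 s × 1.01 = 9209.4 Mb
Total: 28388.2 Mb = 3548.5 MB.
At 80 Mbps: 28388.2 / 80 = 355 s ≈ 5.91 minutes.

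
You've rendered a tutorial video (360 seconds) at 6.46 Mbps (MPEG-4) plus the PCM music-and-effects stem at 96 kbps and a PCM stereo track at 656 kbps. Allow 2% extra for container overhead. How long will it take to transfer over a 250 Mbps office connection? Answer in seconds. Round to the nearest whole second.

Audio total: 96 + 656 = 752 kbps = 0.752 Mbps.
Total bitrate: 7.212 Mbps.
File: 7.212 Mbps × 360 s = 2596.3 Mb.
With 2% container overhead: ×1.02. → 2648.2 Mb.
At 250 Mbps: 2648.2 / 250 = 10.6 s ≈ 10.6 seconds.

11 seconds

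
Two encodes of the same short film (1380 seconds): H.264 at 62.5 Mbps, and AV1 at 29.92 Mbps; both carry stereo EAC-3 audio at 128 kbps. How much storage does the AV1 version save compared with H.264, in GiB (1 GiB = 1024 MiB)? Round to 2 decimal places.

5.23 GiB

Audio: 128 kbps = 0.128 Mbps.
H.264: 62.628 Mbps × 1380 s = 86426.6 Mb = 10.061 GiB.
AV1: 30.048 Mbps × 1380 s = 41466.2 Mb = 4.827 GiB.
Saving: 10.061 − 4.827 = 5.234 GiB.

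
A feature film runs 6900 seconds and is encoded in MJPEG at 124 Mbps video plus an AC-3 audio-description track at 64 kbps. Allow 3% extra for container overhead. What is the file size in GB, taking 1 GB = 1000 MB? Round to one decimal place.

Audio: 64 kbps = 0.064 Mbps.
Total bitrate: 124 + 0.064 = 124.064 Mbps.
Stream data: 124.064 Mbps × 6900 s = 856041.6 Mb.
With 3% container overhead: ×1.03.
881,723 Mb ÷ 8 = 110,215 MB → 110.2 GB.

110.2 GB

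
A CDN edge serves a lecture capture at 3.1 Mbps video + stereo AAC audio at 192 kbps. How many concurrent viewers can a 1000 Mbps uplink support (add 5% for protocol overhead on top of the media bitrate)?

Audio: 192 kbps = 0.192 Mbps.
Per-viewer media rate: 3.292 Mbps.
On the wire with 5% overhead: 3.457 Mbps.
1000 Mbps = 1,000 Mbps; 1,000 / 3.457 = 289.30 → 289 viewers.

289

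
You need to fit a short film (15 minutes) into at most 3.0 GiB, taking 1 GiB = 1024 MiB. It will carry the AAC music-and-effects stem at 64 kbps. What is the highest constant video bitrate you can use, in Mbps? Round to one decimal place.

28.6 Mbps

Budget: 3.0 GiB = 25769.8 Mb.
15 min = 900 s
Total bitrate budget: 25769.8 Mb / 900 s = 28.633 Mbps.
Audio: 64 kbps = 0.064 Mbps.
Video: 28.633 − 0.064 = 28.569 Mbps.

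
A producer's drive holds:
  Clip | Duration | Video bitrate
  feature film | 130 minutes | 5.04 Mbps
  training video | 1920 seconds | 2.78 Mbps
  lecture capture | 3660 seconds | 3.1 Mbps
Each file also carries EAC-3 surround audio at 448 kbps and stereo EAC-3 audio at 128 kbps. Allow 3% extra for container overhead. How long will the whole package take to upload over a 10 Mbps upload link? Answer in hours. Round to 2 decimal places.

Audio total: 448 + 128 = 576 kbps = 0.576 Mbps.
feature film: 5.616 Mbps × 7800 s × 1.03 = 45118.9 Mb
training video: 3.356 Mbps × 1920 s × 1.03 = 6636.8 Mb
lecture capture: 3.676 Mbps × 3660 s × 1.03 = 13857.8 Mb
Total: 65613.6 Mb = 8201.7 MB.
At 10 Mbps: 65613.6 / 10 = 6561 s ≈ 1.82 hours.

1.82 hours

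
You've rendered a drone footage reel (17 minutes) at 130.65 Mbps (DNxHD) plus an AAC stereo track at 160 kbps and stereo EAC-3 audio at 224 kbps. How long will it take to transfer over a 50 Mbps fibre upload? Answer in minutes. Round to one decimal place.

17 min = 1020 s
Audio total: 160 + 224 = 384 kbps = 0.384 Mbps.
Total bitrate: 131.034 Mbps.
File: 131.034 Mbps × 1020 s = 133654.7 Mb.
At 50 Mbps: 133654.7 / 50 = 2673.1 s ≈ 44.6 minutes.

44.6 minutes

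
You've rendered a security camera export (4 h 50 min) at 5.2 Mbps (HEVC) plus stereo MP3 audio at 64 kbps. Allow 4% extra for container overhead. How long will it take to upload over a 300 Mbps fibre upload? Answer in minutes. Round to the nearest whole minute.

5 minutes

4 h 50 min = 290 min = 17400 s
Audio: 64 kbps = 0.064 Mbps.
Total bitrate: 5.264 Mbps.
File: 5.264 Mbps × 17400 s = 91593.6 Mb.
With 4% container overhead: ×1.04. → 95257.3 Mb.
At 300 Mbps: 95257.3 / 300 = 317.5 s ≈ 5.29 minutes.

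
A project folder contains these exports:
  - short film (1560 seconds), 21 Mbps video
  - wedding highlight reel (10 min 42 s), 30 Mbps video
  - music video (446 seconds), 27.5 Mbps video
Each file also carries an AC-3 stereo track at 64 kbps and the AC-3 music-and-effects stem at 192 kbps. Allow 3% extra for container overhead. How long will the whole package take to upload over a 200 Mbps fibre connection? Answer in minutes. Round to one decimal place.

Audio total: 64 + 192 = 256 kbps = 0.256 Mbps.
short film: 21.256 Mbps × 1560 s × 1.03 = 34154.1 Mb
wedding highlight reel: 30.256 Mbps × 642 s × 1.03 = 20007.1 Mb
music video: 27.756 Mbps × 446 s × 1.03 = 12750.6 Mb
Total: 66911.8 Mb = 8364.0 MB.
At 200 Mbps: 66911.8 / 200 = 335 s ≈ 5.58 minutes.

5.6 minutes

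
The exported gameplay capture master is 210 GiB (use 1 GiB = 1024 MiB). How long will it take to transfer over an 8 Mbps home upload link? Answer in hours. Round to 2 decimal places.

62.63 hours

File: 210 GiB = 1803886.3 Mb.
At 8 Mbps: 1803886.3 / 8 = 225485.8 s ≈ 62.6 hours.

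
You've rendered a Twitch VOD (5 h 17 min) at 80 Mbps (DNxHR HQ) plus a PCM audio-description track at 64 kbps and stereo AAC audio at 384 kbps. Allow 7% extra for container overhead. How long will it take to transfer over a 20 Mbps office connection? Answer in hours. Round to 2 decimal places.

5 h 17 min = 317 min = 19020 s
Audio total: 64 + 384 = 448 kbps = 0.448 Mbps.
Total bitrate: 80.448 Mbps.
File: 80.448 Mbps × 19020 s = 1530121.0 Mb.
With 7% container overhead: ×1.07. → 1637229.4 Mb.
At 20 Mbps: 1637229.4 / 20 = 81861.5 s ≈ 22.7 hours.

22.74 hours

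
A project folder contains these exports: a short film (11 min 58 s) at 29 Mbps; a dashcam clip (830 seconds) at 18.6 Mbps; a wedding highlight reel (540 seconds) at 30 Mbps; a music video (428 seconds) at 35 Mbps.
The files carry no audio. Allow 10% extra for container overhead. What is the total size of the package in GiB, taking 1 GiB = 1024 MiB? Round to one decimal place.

short film: 29.000 Mbps × 718 s × 1.10 = 22904.2 Mb
dashcam clip: 18.600 Mbps × 830 s × 1.10 = 16981.8 Mb
wedding highlight reel: 30.000 Mbps × 540 s × 1.10 = 17820.0 Mb
music video: 35.000 Mbps × 428 s × 1.10 = 16478.0 Mb
Total: 74184.0 Mb = 9273.0 MB.
= 8.636 GiB.

8.6 GiB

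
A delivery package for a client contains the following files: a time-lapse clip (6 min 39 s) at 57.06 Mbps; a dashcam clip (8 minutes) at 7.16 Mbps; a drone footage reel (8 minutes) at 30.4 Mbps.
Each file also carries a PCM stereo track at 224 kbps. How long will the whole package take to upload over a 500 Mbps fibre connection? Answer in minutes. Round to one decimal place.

1.4 minutes

Audio: 224 kbps = 0.224 Mbps.
time-lapse clip: 57.284 Mbps × 399 s = 22856.3 Mb
dashcam clip: 7.384 Mbps × 480 s = 3544.3 Mb
drone footage reel: 30.624 Mbps × 480 s = 14699.5 Mb
Total: 41100.2 Mb = 5137.5 MB.
At 500 Mbps: 41100.2 / 500 = 82 s ≈ 1.37 minutes.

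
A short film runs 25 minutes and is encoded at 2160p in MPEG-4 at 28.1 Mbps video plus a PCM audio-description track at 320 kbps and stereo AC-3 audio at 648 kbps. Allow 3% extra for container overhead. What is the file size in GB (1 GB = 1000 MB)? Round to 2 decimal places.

5.61 GB

25 min = 1500 s
Audio total: 320 + 648 = 968 kbps = 0.968 Mbps.
Total bitrate: 28.1 + 0.968 = 29.068 Mbps.
Stream data: 29.068 Mbps × 1500 s = 43602.0 Mb.
With 3% container overhead: ×1.03.
44,910 Mb ÷ 8 = 5,614 MB → 5.614 GB.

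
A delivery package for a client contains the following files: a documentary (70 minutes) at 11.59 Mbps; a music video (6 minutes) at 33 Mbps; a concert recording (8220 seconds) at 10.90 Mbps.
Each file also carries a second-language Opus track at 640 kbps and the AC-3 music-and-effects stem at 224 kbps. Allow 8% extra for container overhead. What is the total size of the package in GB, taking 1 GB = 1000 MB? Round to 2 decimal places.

21.76 GB

Audio total: 640 + 224 = 864 kbps = 0.864 Mbps.
documentary: 12.454 Mbps × 4200 s × 1.08 = 56491.3 Mb
music video: 33.864 Mbps × 360 s × 1.08 = 13166.3 Mb
concert recording: 11.764 Mbps × 8220 s × 1.08 = 104436.1 Mb
Total: 174093.8 Mb = 21761.7 MB.
= 21.76 GB.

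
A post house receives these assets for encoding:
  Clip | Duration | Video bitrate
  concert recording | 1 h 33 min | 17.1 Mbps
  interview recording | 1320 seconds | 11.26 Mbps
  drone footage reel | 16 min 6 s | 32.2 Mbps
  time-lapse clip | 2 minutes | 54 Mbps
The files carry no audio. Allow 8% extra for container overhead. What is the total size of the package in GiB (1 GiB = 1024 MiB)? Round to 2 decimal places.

18.59 GiB

concert recording: 17.100 Mbps × 5580 s × 1.08 = 103051.4 Mb
interview recording: 11.260 Mbps × 1320 s × 1.08 = 16052.3 Mb
drone footage reel: 32.200 Mbps × 966 s × 1.08 = 33593.6 Mb
time-lapse clip: 54.000 Mbps × 120 s × 1.08 = 6998.4 Mb
Total: 159695.7 Mb = 19962.0 MB.
= 18.59 GiB.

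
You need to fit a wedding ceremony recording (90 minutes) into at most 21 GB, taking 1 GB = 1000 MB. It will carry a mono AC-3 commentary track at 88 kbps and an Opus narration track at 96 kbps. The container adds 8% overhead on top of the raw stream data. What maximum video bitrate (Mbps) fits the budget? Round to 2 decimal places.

28.62 Mbps

Budget: 21 GB = 168000.0 Mb.
Stream payload after overhead: 168000.0 / 1.08 = 155555.6 Mb.
90 min = 5400 s
Total bitrate budget: 155555.6 Mb / 5400 s = 28.807 Mbps.
Audio total: 88 + 96 = 184 kbps = 0.184 Mbps.
Video: 28.807 − 0.184 = 28.623 Mbps.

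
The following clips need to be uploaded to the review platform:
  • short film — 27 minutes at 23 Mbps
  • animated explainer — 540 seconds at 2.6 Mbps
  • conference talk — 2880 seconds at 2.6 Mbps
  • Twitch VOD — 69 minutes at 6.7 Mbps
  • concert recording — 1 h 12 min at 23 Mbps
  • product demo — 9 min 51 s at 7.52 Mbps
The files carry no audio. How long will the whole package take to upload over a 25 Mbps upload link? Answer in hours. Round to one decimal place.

2.0 hours

short film: 23.000 Mbps × 1620 s = 37260.0 Mb
animated explainer: 2.600 Mbps × 540 s = 1404.0 Mb
conference talk: 2.600 Mbps × 2880 s = 7488.0 Mb
Twitch VOD: 6.700 Mbps × 4140 s = 27738.0 Mb
concert recording: 23.000 Mbps × 4320 s = 99360.0 Mb
product demo: 7.520 Mbps × 591 s = 4444.3 Mb
Total: 177694.3 Mb = 22211.8 MB.
At 25 Mbps: 177694.3 / 25 = 7108 s ≈ 1.97 hours.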